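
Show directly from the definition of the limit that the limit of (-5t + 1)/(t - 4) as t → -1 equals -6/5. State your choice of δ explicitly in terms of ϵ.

δ = min(5/2, (25/38)ϵ)

Fix ϵ > 0. We want δ > 0 with 0 < |t + 1| < δ ⇒ |(-5t + 1)/(t - 4) + 6/5| < ϵ.
Combining over a common denominator, (-5t + 1)/(t - 4) + 6/5 = [(-5t + 1)·(-5) − 6·(t - 4)] / [(-5)·(t - 4)] = 19(t + 1) / ((-5)(t - 4)).
So |(-5t + 1)/(t - 4) + 6/5| = 19|t + 1| / (5·|t − 4|).
Require δ ≤ 5/2, so |t − 4| ≥ |-5| − |t + 1| > 5 − 5/2 = 5/2.
Hence |(-5t + 1)/(t - 4) + 6/5| < 19|t + 1|/(5·(5/2)) = (38/25)|t + 1|, which is < ϵ once |t + 1| < (25/38)ϵ.
Take δ = min(5/2, (25/38)ϵ). Then 0 < |t + 1| < δ forces both bounds, so |(-5t + 1)/(t - 4) + 6/5| < ϵ.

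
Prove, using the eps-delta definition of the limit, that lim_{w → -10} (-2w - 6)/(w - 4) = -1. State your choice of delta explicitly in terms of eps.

delta = min(7, 7eps)

Let eps > 0 be given. We want delta > 0 with 0 < |w + 10| < delta ⇒ |(-2w - 6)/(w - 4) + 1| < eps.
Combining over a common denominator, (-2w - 6)/(w - 4) + 1 = [(-2w - 6)·(-14) − 14·(w - 4)] / [(-14)·(w - 4)] = 14(w + 10) / ((-14)(w - 4)).
So |(-2w - 6)/(w - 4) + 1| = 14|w + 10| / (14·|w − 4|).
Require delta ≤ 7, so |w − 4| ≥ |-14| − |w + 10| > 14 − 7 = 7.
Hence |(-2w - 6)/(w - 4) + 1| < 14|w + 10|/(14·7) = (1/7)|w + 10|, which is < eps once |w + 10| < 7eps.
Take delta = min(7, 7eps). Then 0 < |w + 10| < delta forces both bounds, so |(-2w - 6)/(w - 4) + 1| < eps.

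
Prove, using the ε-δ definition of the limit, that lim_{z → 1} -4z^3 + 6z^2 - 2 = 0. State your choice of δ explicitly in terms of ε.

Let ε > 0. We want δ > 0 such that 0 < |z − 1| < δ implies |(-4z^3 + 6z^2 - 2)| < ε.
(-4z^3 + 6z^2 - 2) = -4z^3 + 6z^2 - 2 = (z − 1)(-4z^2 + 2z + 2).
So |(-4z^3 + 6z^2 - 2)| = |z − 1|·|-4z^2 + 2z + 2|.
Assume first that |z − 1| < 2, so |z| < 3. Then |-4z^2 + 2z + 2| ≤ 4·3^2 + 2·3 + 2 = 44.
Hence |(-4z^3 + 6z^2 - 2)| ≤ 44|z − 1| < ε provided |z − 1| < ε/44.
Take δ = min(2, ε/44). Then 0 < |z − 1| < δ gives both |z − 1| < 2 and |z − 1| < ε/44, so |(-4z^3 + 6z^2 - 2)| < ε.

δ = min(2, ε/44)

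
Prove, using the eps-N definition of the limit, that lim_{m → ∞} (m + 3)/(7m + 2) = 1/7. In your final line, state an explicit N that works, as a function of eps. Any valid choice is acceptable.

Let eps > 0. For m ≥ 1, |(m + 3)/(7m + 2) − (1/7)| = |19|/(7(7m + 2)) = 19/(7(7m + 2)).
Since 7m + 2 ≥ 7m for m ≥ 1, this is ≤ 19/(7·7m) = (19/49)/m.
So |(m + 3)/(7m + 2) − (1/7)| < eps whenever m > (19/49)/eps.
Take N = (19/49)/eps. If m > N then |(m + 3)/(7m + 2) − (1/7)| ≤ (19/49)/m < eps.

N = (19/49)/eps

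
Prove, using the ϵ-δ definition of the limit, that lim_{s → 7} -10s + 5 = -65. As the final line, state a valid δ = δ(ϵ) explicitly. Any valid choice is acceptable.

δ = ϵ/10

Let ϵ > 0 be given. We need δ > 0 so that 0 < |s − 7| < δ implies |(-10s + 5) + 65| < ϵ.
Since (-10s + 5) + 65 = -10(s − 7), we have |(-10s + 5) + 65| = 10|s − 7|.
So 10|s − 7| < ϵ exactly when |s − 7| < ϵ/10.
Take δ = ϵ/10. If 0 < |s − 7| < δ then |(-10s + 5) + 65| = 10|s − 7| < 10·(ϵ/10) = ϵ.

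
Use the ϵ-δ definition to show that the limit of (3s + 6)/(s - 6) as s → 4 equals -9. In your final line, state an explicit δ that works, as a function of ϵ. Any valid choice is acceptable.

Let ϵ > 0. We want δ > 0 with 0 < |s − 4| < δ ⇒ |(3s + 6)/(s - 6) + 9| < ϵ.
Combining over a common denominator, (3s + 6)/(s - 6) + 9 = [(3s + 6)·(-2) − 18·(s - 6)] / [(-2)·(s - 6)] = -24(s − 4) / ((-2)(s - 6)).
So |(3s + 6)/(s - 6) + 9| = 24|s − 4| / (2·|s − 6|).
Require δ ≤ 1, so |s − 6| ≥ |-2| − |s − 4| > 2 − 1 = 1.
Hence |(3s + 6)/(s - 6) + 9| < 24|s − 4|/(2·1) = 12|s − 4|, which is < ϵ once |s − 4| < (1/12)ϵ.
Take δ = min(1, (1/12)ϵ). Then 0 < |s − 4| < δ forces both bounds, so |(3s + 6)/(s - 6) + 9| < ϵ.

δ = min(1, (1/12)ϵ)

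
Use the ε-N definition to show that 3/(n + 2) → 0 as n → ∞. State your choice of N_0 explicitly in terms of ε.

Fix ε > 0. For n ≥ 1, |3/(n + 2) − 0| = 3/(n + 2) ≤ 3/n.
We need 3/n < ε, i.e. n > 3/ε.
Take N_0 = 3/ε. If n > N_0 then |3/(n + 2)| ≤ 3/n < ε.

N_0 = 3/ε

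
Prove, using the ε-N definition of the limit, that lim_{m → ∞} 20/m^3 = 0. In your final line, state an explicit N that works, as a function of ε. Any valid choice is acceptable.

N = (20/ε)^{1/3}

Suppose ε > 0. For m ≥ 1, |20/m^3 − 0| = 20/m^3.
20/m^3 < ε ⇔ m^3 > 20/ε ⇔ m > (20/ε)^{1/3}.
Take N = (20/ε)^{1/3}. Then m > N implies 20/m^3 < ε.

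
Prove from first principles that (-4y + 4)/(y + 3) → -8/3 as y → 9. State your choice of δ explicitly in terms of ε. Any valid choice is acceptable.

δ = min(6, (9/2)ε)

Fix ε > 0. We want δ > 0 with 0 < |y − 9| < δ ⇒ |(-4y + 4)/(y + 3) + 8/3| < ε.
Combining over a common denominator, (-4y + 4)/(y + 3) + 8/3 = [(-4y + 4)·12 − (-32)·(y + 3)] / [12·(y + 3)] = -16(y − 9) / (12(y + 3)).
So |(-4y + 4)/(y + 3) + 8/3| = 16|y − 9| / (12·|y + 3|).
Restrict δ ≤ 6. Then |y − 9| < 6 gives |y + 3| = |(y − 9) + 12| ≥ 12 − 6 = 6.
Hence |(-4y + 4)/(y + 3) + 8/3| < 16|y − 9|/(12·6) = (2/9)|y − 9|, which is < ε once |y − 9| < (9/2)ε.
Take δ = min(6, (9/2)ε). Then 0 < |y − 9| < δ forces both bounds, so |(-4y + 4)/(y + 3) + 8/3| < ε.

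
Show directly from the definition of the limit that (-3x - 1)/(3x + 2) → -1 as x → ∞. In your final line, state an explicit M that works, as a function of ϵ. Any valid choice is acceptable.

M = (1/3)/ϵ

Let ϵ > 0. We seek M > 0 such that x > M implies |(-3x - 1)/(3x + 2) + 1| < ϵ.
(-3x - 1)/(3x + 2) + 1 = (3(-3x - 1) − (-3)(3x + 2)) / (3(3x + 2)) = 3/(3(3x + 2)).
For x > 0 we have 3x + 2 > 3x, so |(-3x - 1)/(3x + 2) + 1| = 3/(3(3x + 2)) < 3/(3·3x) = (1/3)/x.
Thus |(-3x - 1)/(3x + 2) + 1| < ϵ whenever x > (1/3)/ϵ.
Take M = (1/3)/ϵ. If x > M then |(-3x - 1)/(3x + 2) + 1| < (1/3)/x < ϵ.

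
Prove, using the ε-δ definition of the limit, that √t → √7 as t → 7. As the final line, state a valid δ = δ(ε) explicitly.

δ = min(7, √7·ε)

Fix ε > 0. We want δ > 0 such that 0 < |t − 7| < δ implies |√t − √7| < ε.
Multiplying by the conjugate, |√t − √7| = |t − 7|/(√t + √7).
Restrict δ ≤ 7 so that |t − 7| < 7 forces t > 0, and then √t + √7 > √7.
Hence |√t − √7| < |t − 7|/√7, which is < ε once |t − 7| < √7·ε.
Take δ = min(7, √7·ε). If 0 < |t − 7| < δ then t > 0 and |√t − √7| < |t − 7|/√7 < ε.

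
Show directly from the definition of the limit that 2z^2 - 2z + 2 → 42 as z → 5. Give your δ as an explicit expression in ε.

Let ε > 0 be given. We want δ > 0 such that 0 < |z − 5| < δ implies |(2z^2 - 2z + 2) − 42| < ε.
(2z^2 - 2z + 2) − 42 = 2z^2 - 2z - 40 = (z − 5)(2z + 8).
So |(2z^2 - 2z + 2) − 42| = |z − 5|·|2z + 8|.
Require δ ≤ 2. Then |z − 5| < 2 gives |z| < 7, and by the triangle inequality |2z + 8| ≤ 2·7 + 8 = 22.
Hence |(2z^2 - 2z + 2) − 42| ≤ 22|z − 5| < ε provided |z − 5| < ε/22.
Take δ = min(2, ε/22). Then 0 < |z − 5| < δ gives both |z − 5| < 2 and |z − 5| < ε/22, so |(2z^2 - 2z + 2) − 42| < ε.

δ = min(2, ε/22)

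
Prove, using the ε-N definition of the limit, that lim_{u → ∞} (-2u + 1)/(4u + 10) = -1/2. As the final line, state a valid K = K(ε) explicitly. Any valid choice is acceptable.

K = (3/2)/ε

Fix ε > 0. We seek K > 0 such that u > K implies |(-2u + 1)/(4u + 10) + 1/2| < ε.
(-2u + 1)/(4u + 10) + 1/2 = (4(-2u + 1) − (-2)(4u + 10)) / (4(4u + 10)) = 24/(4(4u + 10)).
For u > 0 we have 4u + 10 > 4u, so |(-2u + 1)/(4u + 10) + 1/2| = 24/(4(4u + 10)) < 24/(4·4u) = (3/2)/u.
Thus |(-2u + 1)/(4u + 10) + 1/2| < ε whenever u > (3/2)/ε.
Take K = (3/2)/ε. If u > K then |(-2u + 1)/(4u + 10) + 1/2| < (3/2)/u < ε.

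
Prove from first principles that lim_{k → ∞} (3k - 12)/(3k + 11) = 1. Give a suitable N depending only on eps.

N = (23/3)/eps

Suppose eps > 0. For k ≥ 1, |(3k - 12)/(3k + 11) − 1| = |-69|/(3(3k + 11)) = 69/(3(3k + 11)).
Since 3k + 11 ≥ 3k for k ≥ 1, this is ≤ 69/(3·3k) = (23/3)/k.
So |(3k - 12)/(3k + 11) − 1| < eps whenever k > (23/3)/eps.
Take N = (23/3)/eps. If k > N then |(3k - 12)/(3k + 11) − 1| ≤ (23/3)/k < eps.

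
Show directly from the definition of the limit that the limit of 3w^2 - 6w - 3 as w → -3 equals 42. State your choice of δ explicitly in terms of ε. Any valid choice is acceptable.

Suppose ε > 0. We want δ > 0 such that 0 < |w + 3| < δ implies |(3w^2 - 6w - 3) − 42| < ε.
(3w^2 - 6w - 3) − 42 = 3w^2 - 6w - 45 = (w + 3)(3w - 15).
So |(3w^2 - 6w - 3) − 42| = |w + 3|·|3w - 15|.
Assume first that |w + 3| < 1, so |w| < 4. Then |3w - 15| ≤ 3·4 + 15 = 27.
Hence |(3w^2 - 6w - 3) − 42| ≤ 27|w + 3| < ε provided |w + 3| < ε/27.
Take δ = min(1, ε/27). Then 0 < |w + 3| < δ gives both |w + 3| < 1 and |w + 3| < ε/27, so |(3w^2 - 6w - 3) − 42| < ε.

δ = min(1, ε/27)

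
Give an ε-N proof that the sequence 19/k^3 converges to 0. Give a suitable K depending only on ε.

K = (19/ε)^{1/3}

Fix ε > 0. For k ≥ 1, |19/k^3 − 0| = 19/k^3.
19/k^3 < ε ⇔ k^3 > 19/ε ⇔ k > (19/ε)^{1/3}.
Take K = (19/ε)^{1/3}. Then k > K implies 19/k^3 < ε.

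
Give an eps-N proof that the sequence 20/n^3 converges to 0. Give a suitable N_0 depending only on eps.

Let eps > 0. For n ≥ 1, |20/n^3 − 0| = 20/n^3.
20/n^3 < eps ⇔ n^3 > 20/eps ⇔ n > (20/eps)^{1/3}.
Take N_0 = (20/eps)^{1/3}. Then n > N_0 implies 20/n^3 < eps.

N_0 = (20/eps)^{1/3}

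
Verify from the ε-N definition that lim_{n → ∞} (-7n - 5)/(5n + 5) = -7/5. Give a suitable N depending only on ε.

N = (2/5)/ε

Suppose ε > 0. For n ≥ 1, |(-7n - 5)/(5n + 5) + 7/5| = |10|/(5(5n + 5)) = 10/(5(5n + 5)).
Since 5n + 5 ≥ 5n for n ≥ 1, this is ≤ 10/(5·5n) = (2/5)/n.
So |(-7n - 5)/(5n + 5) + 7/5| < ε whenever n > (2/5)/ε.
Take N = (2/5)/ε. If n > N then |(-7n - 5)/(5n + 5) + 7/5| ≤ (2/5)/n < ε.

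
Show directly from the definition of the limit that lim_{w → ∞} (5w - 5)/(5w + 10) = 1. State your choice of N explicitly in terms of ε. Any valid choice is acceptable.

N = 3/ε

Let ε > 0. We seek N > 0 such that w > N implies |(5w - 5)/(5w + 10) − 1| < ε.
(5w - 5)/(5w + 10) − 1 = (5(5w - 5) − 5(5w + 10)) / (5(5w + 10)) = -75/(5(5w + 10)).
For w > 0 we have 5w + 10 > 5w, so |(5w - 5)/(5w + 10) − 1| = 75/(5(5w + 10)) < 75/(5·5w) = 3/w.
Thus |(5w - 5)/(5w + 10) − 1| < ε whenever w > 3/ε.
Take N = 3/ε. If w > N then |(5w - 5)/(5w + 10) − 1| < 3/w < ε.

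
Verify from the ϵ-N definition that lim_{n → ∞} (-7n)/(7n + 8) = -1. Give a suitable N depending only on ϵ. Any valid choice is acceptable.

Fix ϵ > 0. For n ≥ 1, |(-7n)/(7n + 8) + 1| = |56|/(7(7n + 8)) = 56/(7(7n + 8)).
Since 7n + 8 ≥ 7n for n ≥ 1, this is ≤ 56/(7·7n) = (8/7)/n.
So |(-7n)/(7n + 8) + 1| < ϵ whenever n > (8/7)/ϵ.
Take N = (8/7)/ϵ. If n > N then |(-7n)/(7n + 8) + 1| ≤ (8/7)/n < ϵ.

N = (8/7)/ϵ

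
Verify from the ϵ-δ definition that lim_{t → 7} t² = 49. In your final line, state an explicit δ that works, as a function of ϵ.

Fix ϵ > 0. We seek δ > 0 with 0 < |t − 7| < δ ⇒ |t² − 49| < ϵ.
Factor: t² − 49 = (t − 7)(t + 7), so |t² − 49| = |t − 7|·|t + 7|.
Restrict δ ≤ 2. Then |t − 7| < 2 gives |t| < 9, so by the triangle inequality |t + 7| ≤ 9 + 7 = 16.
Hence |t² − 49| ≤ 16|t − 7|, which is < ϵ once |t − 7| < ϵ/16.
Take δ = min(2, ϵ/16). If 0 < |t − 7| < δ then both bounds hold and |t² − 49| ≤ 16|t − 7| < 16·(ϵ/16) = ϵ.

δ = min(2, ϵ/16)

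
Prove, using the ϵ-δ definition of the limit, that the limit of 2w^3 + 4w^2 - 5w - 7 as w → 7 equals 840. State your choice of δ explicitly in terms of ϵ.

δ = min(1, ϵ/393)

Let ϵ > 0. We want δ > 0 such that 0 < |w − 7| < δ implies |(2w^3 + 4w^2 - 5w - 7) − 840| < ϵ.
(2w^3 + 4w^2 - 5w - 7) − 840 = 2w^3 + 4w^2 - 5w - 847 = (w − 7)(2w^2 + 18w + 121).
So |(2w^3 + 4w^2 - 5w - 7) − 840| = |w − 7|·|2w^2 + 18w + 121|.
Require δ ≤ 1. Then |w − 7| < 1 gives |w| < 8, and by the triangle inequality |2w^2 + 18w + 121| ≤ 2·8^2 + 18·8 + 121 = 393.
Hence |(2w^3 + 4w^2 - 5w - 7) − 840| ≤ 393|w − 7| < ϵ provided |w − 7| < ϵ/393.
Take δ = min(1, ϵ/393). Then 0 < |w − 7| < δ gives both |w − 7| < 1 and |w − 7| < ϵ/393, so |(2w^3 + 4w^2 - 5w - 7) − 840| < ϵ.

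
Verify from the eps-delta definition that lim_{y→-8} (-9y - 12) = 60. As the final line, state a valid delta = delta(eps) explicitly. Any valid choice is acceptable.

Suppose eps > 0. We need delta > 0 so that 0 < |y + 8| < delta implies |(-9y - 12) − 60| < eps.
|(-9y - 12) − 60| = |-9y - 72| = 9|y + 8|.
So 9|y + 8| < eps exactly when |y + 8| < eps/9.
Take delta = eps/9. If 0 < |y + 8| < delta then |(-9y - 12) − 60| = 9|y + 8| < 9·(eps/9) = eps.

delta = eps/9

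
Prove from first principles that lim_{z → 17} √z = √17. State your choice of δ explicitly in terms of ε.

δ = min(17, √17·ε)

Let ε > 0. We want δ > 0 such that 0 < |z − 17| < δ implies |√z − √17| < ε.
Multiplying by the conjugate, |√z − √17| = |z − 17|/(√z + √17).
Restrict δ ≤ 17 so that |z − 17| < 17 forces z > 0, and then √z + √17 > √17.
Hence |√z − √17| < |z − 17|/√17, which is < ε once |z − 17| < √17·ε.
Take δ = min(17, √17·ε). If 0 < |z − 17| < δ then z > 0 and |√z − √17| < |z − 17|/√17 < ε.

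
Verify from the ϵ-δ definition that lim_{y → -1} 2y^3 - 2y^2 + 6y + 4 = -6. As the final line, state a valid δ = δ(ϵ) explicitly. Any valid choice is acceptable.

δ = min(2, ϵ/40)

Let ϵ > 0 be given. We want δ > 0 such that 0 < |y + 1| < δ implies |(2y^3 - 2y^2 + 6y + 4) + 6| < ϵ.
(2y^3 - 2y^2 + 6y + 4) + 6 = 2y^3 - 2y^2 + 6y + 10 = (y + 1)(2y^2 - 4y + 10).
So |(2y^3 - 2y^2 + 6y + 4) + 6| = |y + 1|·|2y^2 - 4y + 10|.
Require δ ≤ 2. Then |y + 1| < 2 gives |y| < 3, and by the triangle inequality |2y^2 - 4y + 10| ≤ 2·3^2 + 4·3 + 10 = 40.
Hence |(2y^3 - 2y^2 + 6y + 4) + 6| ≤ 40|y + 1| < ϵ provided |y + 1| < ϵ/40.
Take δ = min(2, ϵ/40). Then 0 < |y + 1| < δ gives both |y + 1| < 2 and |y + 1| < ϵ/40, so |(2y^3 - 2y^2 + 6y + 4) + 6| < ϵ.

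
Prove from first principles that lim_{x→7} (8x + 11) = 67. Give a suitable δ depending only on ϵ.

δ = ϵ/8

Suppose ϵ > 0. We need δ > 0 so that 0 < |x − 7| < δ implies |(8x + 11) − 67| < ϵ.
Since (8x + 11) − 67 = 8(x − 7), we have |(8x + 11) − 67| = 8|x − 7|.
So 8|x − 7| < ϵ exactly when |x − 7| < ϵ/8.
Choosing δ = ϵ/8 gives |(8x + 11) − 67| = 8|x − 7| < ϵ whenever |x − 7| < δ.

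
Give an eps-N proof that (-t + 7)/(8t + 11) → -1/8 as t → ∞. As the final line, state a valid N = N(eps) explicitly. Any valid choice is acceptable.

Let eps > 0. We seek N > 0 such that t > N implies |(-t + 7)/(8t + 11) + 1/8| < eps.
(-t + 7)/(8t + 11) + 1/8 = (8(-t + 7) − (-1)(8t + 11)) / (8(8t + 11)) = 67/(8(8t + 11)).
For t > 0 we have 8t + 11 > 8t, so |(-t + 7)/(8t + 11) + 1/8| = 67/(8(8t + 11)) < 67/(8·8t) = (67/64)/t.
Thus |(-t + 7)/(8t + 11) + 1/8| < eps whenever t > (67/64)/eps.
Take N = (67/64)/eps. If t > N then |(-t + 7)/(8t + 11) + 1/8| < (67/64)/t < eps.

N = (67/64)/eps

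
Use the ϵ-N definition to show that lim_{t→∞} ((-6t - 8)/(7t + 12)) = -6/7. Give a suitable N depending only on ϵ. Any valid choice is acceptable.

N = (16/49)/ϵ

Suppose ϵ > 0. We seek N > 0 such that t > N implies |(-6t - 8)/(7t + 12) + 6/7| < ϵ.
(-6t - 8)/(7t + 12) + 6/7 = (7(-6t - 8) − (-6)(7t + 12)) / (7(7t + 12)) = 16/(7(7t + 12)).
For t > 0 we have 7t + 12 > 7t, so |(-6t - 8)/(7t + 12) + 6/7| = 16/(7(7t + 12)) < 16/(7·7t) = (16/49)/t.
Thus |(-6t - 8)/(7t + 12) + 6/7| < ϵ whenever t > (16/49)/ϵ.
Take N = (16/49)/ϵ. If t > N then |(-6t - 8)/(7t + 12) + 6/7| < (16/49)/t < ϵ.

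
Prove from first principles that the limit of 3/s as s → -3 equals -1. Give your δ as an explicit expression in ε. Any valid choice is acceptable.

δ = min(3/2, (3/2)ε)

Suppose ε > 0. We seek δ > 0 such that 0 < |s + 3| < δ implies |3/s + 1| < ε.
|3/s + 1| = 3·|-3 − s|/(3·|s|) = 3|s + 3|/(3|s|).
Require δ ≤ 3/2 so that |s| > 3 − 3/2 = 3/2, hence 3|s| > 9/2.
Then |3/s + 1| < 3|s + 3|/(9/2), which is < ε when |s + 3| < (3/2)ε.
Take δ = min(3/2, (3/2)ε). Then 0 < |s + 3| < δ gives both |s + 3| < 3/2 and |s + 3| < (3/2)ε, so |3/s + 1| < ε.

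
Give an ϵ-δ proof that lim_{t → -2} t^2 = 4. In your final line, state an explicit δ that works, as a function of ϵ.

Fix ϵ > 0. We seek δ > 0 with 0 < |t + 2| < δ ⇒ |t^2 − 4| < ϵ.
Factor: t^2 − 4 = (t + 2)(t - 2), so |t^2 − 4| = |t + 2|·|t - 2|.
Restrict δ ≤ 1. Then |t + 2| < 1 gives |t| < 3, so by the triangle inequality |t - 2| ≤ 3 + 2 = 5.
Hence |t^2 − 4| ≤ 5|t + 2|, which is < ϵ once |t + 2| < ϵ/5.
Take δ = min(1, ϵ/5). If 0 < |t + 2| < δ then both bounds hold and |t^2 − 4| ≤ 5|t + 2| < 5·(ϵ/5) = ϵ.

δ = min(1, ϵ/5)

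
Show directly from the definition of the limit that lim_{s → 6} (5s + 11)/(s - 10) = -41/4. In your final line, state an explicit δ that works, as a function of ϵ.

δ = min(2, (8/61)ϵ)

Suppose ϵ > 0. We want δ > 0 with 0 < |s − 6| < δ ⇒ |(5s + 11)/(s - 10) + 41/4| < ϵ.
Combining over a common denominator, (5s + 11)/(s - 10) + 41/4 = [(5s + 11)·(-4) − 41·(s - 10)] / [(-4)·(s - 10)] = -61(s − 6) / ((-4)(s - 10)).
So |(5s + 11)/(s - 10) + 41/4| = 61|s − 6| / (4·|s − 10|).
Restrict δ ≤ 2. Then |s − 6| < 2 gives |s − 10| = |(s − 6) + (-4)| ≥ 4 − 2 = 2.
Hence |(5s + 11)/(s - 10) + 41/4| < 61|s − 6|/(4·2) = (61/8)|s − 6|, which is < ϵ once |s − 6| < (8/61)ϵ.
Take δ = min(2, (8/61)ϵ). Then 0 < |s − 6| < δ forces both bounds, so |(5s + 11)/(s - 10) + 41/4| < ϵ.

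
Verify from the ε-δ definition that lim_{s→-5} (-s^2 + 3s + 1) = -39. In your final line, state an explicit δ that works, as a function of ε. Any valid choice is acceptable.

Let ε > 0 be given. We want δ > 0 such that 0 < |s + 5| < δ implies |(-s^2 + 3s + 1) + 39| < ε.
(-s^2 + 3s + 1) + 39 = -s^2 + 3s + 40 = (s + 5)(-s + 8).
So |(-s^2 + 3s + 1) + 39| = |s + 5|·|-s + 8|.
Assume first that |s + 5| < 2, so |s| < 7. Then |-s + 8| ≤ 7 + 8 = 15.
Hence |(-s^2 + 3s + 1) + 39| ≤ 15|s + 5| < ε provided |s + 5| < ε/15.
Take δ = min(2, ε/15). Then 0 < |s + 5| < δ gives both |s + 5| < 2 and |s + 5| < ε/15, so |(-s^2 + 3s + 1) + 39| < ε.

δ = min(2, ε/15)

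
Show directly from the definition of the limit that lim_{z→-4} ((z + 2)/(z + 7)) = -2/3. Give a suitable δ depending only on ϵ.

Fix ϵ > 0. We want δ > 0 with 0 < |z + 4| < δ ⇒ |(z + 2)/(z + 7) + 2/3| < ϵ.
Combining over a common denominator, (z + 2)/(z + 7) + 2/3 = [(z + 2)·3 − (-2)·(z + 7)] / [3·(z + 7)] = 5(z + 4) / (3(z + 7)).
So |(z + 2)/(z + 7) + 2/3| = 5|z + 4| / (3·|z + 7|).
Restrict δ ≤ 3/2. Then |z + 4| < 3/2 gives |z + 7| = |(z + 4) + 3| ≥ 3 − 3/2 = 3/2.
Hence |(z + 2)/(z + 7) + 2/3| < 5|z + 4|/(3·(3/2)) = (10/9)|z + 4|, which is < ϵ once |z + 4| < (9/10)ϵ.
Take δ = min(3/2, (9/10)ϵ). Then 0 < |z + 4| < δ forces both bounds, so |(z + 2)/(z + 7) + 2/3| < ϵ.

δ = min(3/2, (9/10)ϵ)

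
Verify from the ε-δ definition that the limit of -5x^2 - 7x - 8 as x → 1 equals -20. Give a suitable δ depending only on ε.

δ = min(1, ε/22)

Fix ε > 0. We want δ > 0 such that 0 < |x − 1| < δ implies |(-5x^2 - 7x - 8) + 20| < ε.
(-5x^2 - 7x - 8) + 20 = -5x^2 - 7x + 12 = (x − 1)(-5x - 12).
So |(-5x^2 - 7x - 8) + 20| = |x − 1|·|-5x - 12|.
Require δ ≤ 1. Then |x − 1| < 1 gives |x| < 2, and by the triangle inequality |-5x - 12| ≤ 5·2 + 12 = 22.
Hence |(-5x^2 - 7x - 8) + 20| ≤ 22|x − 1| < ε provided |x − 1| < ε/22.
Take δ = min(1, ε/22). Then 0 < |x − 1| < δ gives both |x − 1| < 1 and |x − 1| < ε/22, so |(-5x^2 - 7x - 8) + 20| < ε.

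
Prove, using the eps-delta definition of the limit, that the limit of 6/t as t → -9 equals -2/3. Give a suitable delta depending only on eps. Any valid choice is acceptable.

Let eps > 0 be given. We seek delta > 0 such that 0 < |t + 9| < delta implies |6/t + 2/3| < eps.
|6/t + 2/3| = 6·|-9 − t|/(9·|t|) = 6|t + 9|/(9|t|).
Restrict delta ≤ 9/2. Then |t + 9| < 9/2 gives |t| > 9/2, so 9|t| > 81/2.
Then |6/t + 2/3| < 6|t + 9|/(81/2), which is < eps when |t + 9| < (27/4)eps.
Take delta = min(9/2, (27/4)eps). Then 0 < |t + 9| < delta gives both |t + 9| < 9/2 and |t + 9| < (27/4)eps, so |6/t + 2/3| < eps.

delta = min(9/2, (27/4)eps)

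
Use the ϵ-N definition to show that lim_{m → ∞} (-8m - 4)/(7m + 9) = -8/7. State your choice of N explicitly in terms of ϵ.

Fix ϵ > 0. For m ≥ 1, |(-8m - 4)/(7m + 9) + 8/7| = |44|/(7(7m + 9)) = 44/(7(7m + 9)).
Since 7m + 9 ≥ 7m for m ≥ 1, this is ≤ 44/(7·7m) = (44/49)/m.
So |(-8m - 4)/(7m + 9) + 8/7| < ϵ whenever m > (44/49)/ϵ.
Take N = (44/49)/ϵ. If m > N then |(-8m - 4)/(7m + 9) + 8/7| ≤ (44/49)/m < ϵ.

N = (44/49)/ϵ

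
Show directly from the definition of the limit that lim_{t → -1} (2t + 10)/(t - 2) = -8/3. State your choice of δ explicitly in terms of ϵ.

Fix ϵ > 0. We want δ > 0 with 0 < |t + 1| < δ ⇒ |(2t + 10)/(t - 2) + 8/3| < ϵ.
Combining over a common denominator, (2t + 10)/(t - 2) + 8/3 = [(2t + 10)·(-3) − 8·(t - 2)] / [(-3)·(t - 2)] = -14(t + 1) / ((-3)(t - 2)).
So |(2t + 10)/(t - 2) + 8/3| = 14|t + 1| / (3·|t − 2|).
Restrict δ ≤ 3/2. Then |t + 1| < 3/2 gives |t − 2| = |(t + 1) + (-3)| ≥ 3 − 3/2 = 3/2.
Hence |(2t + 10)/(t - 2) + 8/3| < 14|t + 1|/(3·(3/2)) = (28/9)|t + 1|, which is < ϵ once |t + 1| < (9/28)ϵ.
Take δ = min(3/2, (9/28)ϵ). Then 0 < |t + 1| < δ forces both bounds, so |(2t + 10)/(t - 2) + 8/3| < ϵ.

δ = min(3/2, (9/28)ϵ)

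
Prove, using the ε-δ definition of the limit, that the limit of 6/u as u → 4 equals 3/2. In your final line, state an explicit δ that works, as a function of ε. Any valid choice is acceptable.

δ = min(2, (4/3)ε)

Suppose ε > 0. We seek δ > 0 such that 0 < |u − 4| < δ implies |6/u − (3/2)| < ε.
|6/u − (3/2)| = 6·|4 − u|/(4·|u|) = 6|u − 4|/(4|u|).
Restrict δ ≤ 2. Then |u − 4| < 2 gives |u| > 2, so 4|u| > 8.
Then |6/u − (3/2)| < 6|u − 4|/8, which is < ε when |u − 4| < (4/3)ε.
Take δ = min(2, (4/3)ε). Then 0 < |u − 4| < δ gives both |u − 4| < 2 and |u − 4| < (4/3)ε, so |6/u − (3/2)| < ε.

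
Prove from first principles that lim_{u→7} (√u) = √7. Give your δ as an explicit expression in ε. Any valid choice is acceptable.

δ = min(7, √7·ε)

Let ε > 0 be given. We want δ > 0 such that 0 < |u − 7| < δ implies |√u − √7| < ε.
Multiplying by the conjugate, |√u − √7| = |u − 7|/(√u + √7).
Restrict δ ≤ 7 so that |u − 7| < 7 forces u > 0, and then √u + √7 > √7.
Hence |√u − √7| < |u − 7|/√7, which is < ε once |u − 7| < √7·ε.
Take δ = min(7, √7·ε). If 0 < |u − 7| < δ then u > 0 and |√u − √7| < |u − 7|/√7 < ε.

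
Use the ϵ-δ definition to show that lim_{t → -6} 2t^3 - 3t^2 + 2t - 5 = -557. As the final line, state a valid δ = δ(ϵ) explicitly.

Let ϵ > 0 be given. We want δ > 0 such that 0 < |t + 6| < δ implies |(2t^3 - 3t^2 + 2t - 5) + 557| < ϵ.
(2t^3 - 3t^2 + 2t - 5) + 557 = 2t^3 - 3t^2 + 2t + 552 = (t + 6)(2t^2 - 15t + 92).
So |(2t^3 - 3t^2 + 2t - 5) + 557| = |t + 6|·|2t^2 - 15t + 92|.
Require δ ≤ 1. Then |t + 6| < 1 gives |t| < 7, and by the triangle inequality |2t^2 - 15t + 92| ≤ 2·7^2 + 15·7 + 92 = 295.
Hence |(2t^3 - 3t^2 + 2t - 5) + 557| ≤ 295|t + 6| < ϵ provided |t + 6| < ϵ/295.
Take δ = min(1, ϵ/295). Then 0 < |t + 6| < δ gives both |t + 6| < 1 and |t + 6| < ϵ/295, so |(2t^3 - 3t^2 + 2t - 5) + 557| < ϵ.

δ = min(1, ϵ/295)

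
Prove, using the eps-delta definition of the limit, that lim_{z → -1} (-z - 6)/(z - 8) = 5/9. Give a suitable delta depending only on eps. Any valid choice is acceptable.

Fix eps > 0. We want delta > 0 with 0 < |z + 1| < delta ⇒ |(-z - 6)/(z - 8) − (5/9)| < eps.
Combining over a common denominator, (-z - 6)/(z - 8) − (5/9) = [(-z - 6)·(-9) − (-5)·(z - 8)] / [(-9)·(z - 8)] = 14(z + 1) / ((-9)(z - 8)).
So |(-z - 6)/(z - 8) − (5/9)| = 14|z + 1| / (9·|z − 8|).
Require delta ≤ 9/2, so |z − 8| ≥ |-9| − |z + 1| > 9 − 9/2 = 9/2.
Hence |(-z - 6)/(z - 8) − (5/9)| < 14|z + 1|/(9·(9/2)) = (28/81)|z + 1|, which is < eps once |z + 1| < (81/28)eps.
Take delta = min(9/2, (81/28)eps). Then 0 < |z + 1| < delta forces both bounds, so |(-z - 6)/(z - 8) − (5/9)| < eps.

delta = min(9/2, (81/28)eps)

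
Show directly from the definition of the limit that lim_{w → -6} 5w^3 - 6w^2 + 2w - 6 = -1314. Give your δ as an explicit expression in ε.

Let ε > 0 be given. We want δ > 0 such that 0 < |w + 6| < δ implies |(5w^3 - 6w^2 + 2w - 6) + 1314| < ε.
(5w^3 - 6w^2 + 2w - 6) + 1314 = 5w^3 - 6w^2 + 2w + 1308 = (w + 6)(5w^2 - 36w + 218).
So |(5w^3 - 6w^2 + 2w - 6) + 1314| = |w + 6|·|5w^2 - 36w + 218|.
Assume first that |w + 6| < 1, so |w| < 7. Then |5w^2 - 36w + 218| ≤ 5·7^2 + 36·7 + 218 = 715.
Hence |(5w^3 - 6w^2 + 2w - 6) + 1314| ≤ 715|w + 6| < ε provided |w + 6| < ε/715.
Take δ = min(1, ε/715). Then 0 < |w + 6| < δ gives both |w + 6| < 1 and |w + 6| < ε/715, so |(5w^3 - 6w^2 + 2w - 6) + 1314| < ε.

δ = min(1, ε/715)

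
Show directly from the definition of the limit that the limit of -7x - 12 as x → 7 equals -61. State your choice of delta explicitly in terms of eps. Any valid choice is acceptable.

delta = eps/7

Suppose eps > 0. We need delta > 0 so that 0 < |x − 7| < delta implies |(-7x - 12) + 61| < eps.
|(-7x - 12) + 61| = |-7x + 49| = 7|x − 7|.
So 7|x − 7| < eps exactly when |x − 7| < eps/7.
Take delta = eps/7. If 0 < |x − 7| < delta then |(-7x - 12) + 61| = 7|x − 7| < 7·(eps/7) = eps.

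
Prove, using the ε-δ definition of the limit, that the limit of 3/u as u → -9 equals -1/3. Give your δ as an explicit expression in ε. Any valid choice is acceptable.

δ = min(9/2, (27/2)ε)

Let ε > 0 be given. We seek δ > 0 such that 0 < |u + 9| < δ implies |3/u + 1/3| < ε.
|3/u + 1/3| = 3·|-9 − u|/(9·|u|) = 3|u + 9|/(9|u|).
Require δ ≤ 9/2 so that |u| > 9 − 9/2 = 9/2, hence 9|u| > 81/2.
Then |3/u + 1/3| < 3|u + 9|/(81/2), which is < ε when |u + 9| < (27/2)ε.
Take δ = min(9/2, (27/2)ε). Then 0 < |u + 9| < δ gives both |u + 9| < 9/2 and |u + 9| < (27/2)ε, so |3/u + 1/3| < ε.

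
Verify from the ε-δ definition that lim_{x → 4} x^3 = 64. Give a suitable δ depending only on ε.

δ = min(2, ε/76)

Suppose ε > 0. We seek δ > 0 with 0 < |x − 4| < δ ⇒ |x^3 − 64| < ε.
Factor: x^3 − 64 = (x − 4)(x^2 + 4x + 16), so |x^3 − 64| = |x − 4|·|x^2 + 4x + 16|.
Impose δ ≤ 2 so that |x| < 6; then |x^2 + 4x + 16| ≤ 76.
Hence |x^3 − 64| ≤ 76|x − 4|, which is < ε once |x − 4| < ε/76.
Take δ = min(2, ε/76). If 0 < |x − 4| < δ then both bounds hold and |x^3 − 64| ≤ 76|x − 4| < 76·(ε/76) = ε.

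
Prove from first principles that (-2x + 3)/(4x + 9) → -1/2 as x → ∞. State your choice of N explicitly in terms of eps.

Let eps > 0. We seek N > 0 such that x > N implies |(-2x + 3)/(4x + 9) + 1/2| < eps.
(-2x + 3)/(4x + 9) + 1/2 = (4(-2x + 3) − (-2)(4x + 9)) / (4(4x + 9)) = 30/(4(4x + 9)).
For x > 0 we have 4x + 9 > 4x, so |(-2x + 3)/(4x + 9) + 1/2| = 30/(4(4x + 9)) < 30/(4·4x) = (15/8)/x.
Thus |(-2x + 3)/(4x + 9) + 1/2| < eps whenever x > (15/8)/eps.
Take N = (15/8)/eps. If x > N then |(-2x + 3)/(4x + 9) + 1/2| < (15/8)/x < eps.

N = (15/8)/eps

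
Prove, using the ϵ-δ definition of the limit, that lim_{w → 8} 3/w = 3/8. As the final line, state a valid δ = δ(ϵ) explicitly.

δ = min(4, (32/3)ϵ)

Let ϵ > 0 be given. We seek δ > 0 such that 0 < |w − 8| < δ implies |3/w − (3/8)| < ϵ.
|3/w − (3/8)| = 3·|8 − w|/(8·|w|) = 3|w − 8|/(8|w|).
Require δ ≤ 4 so that |w| > 8 − 4 = 4, hence 8|w| > 32.
Then |3/w − (3/8)| < 3|w − 8|/32, which is < ϵ when |w − 8| < (32/3)ϵ.
Take δ = min(4, (32/3)ϵ). Then 0 < |w − 8| < δ gives both |w − 8| < 4 and |w − 8| < (32/3)ϵ, so |3/w − (3/8)| < ϵ.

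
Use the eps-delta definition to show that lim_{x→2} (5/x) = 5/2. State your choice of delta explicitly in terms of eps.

delta = min(1, (2/5)eps)

Fix eps > 0. We seek delta > 0 such that 0 < |x − 2| < delta implies |5/x − (5/2)| < eps.
|5/x − (5/2)| = 5·|2 − x|/(2·|x|) = 5|x − 2|/(2|x|).
Restrict delta ≤ 1. Then |x − 2| < 1 gives |x| > 1, so 2|x| > 2.
Then |5/x − (5/2)| < 5|x − 2|/2, which is < eps when |x − 2| < (2/5)eps.
Take delta = min(1, (2/5)eps). Then 0 < |x − 2| < delta gives both |x − 2| < 1 and |x − 2| < (2/5)eps, so |5/x − (5/2)| < eps.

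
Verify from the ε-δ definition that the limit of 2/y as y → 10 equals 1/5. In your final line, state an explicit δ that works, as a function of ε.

δ = min(5, 25ε)

Let ε > 0 be given. We seek δ > 0 such that 0 < |y − 10| < δ implies |2/y − (1/5)| < ε.
|2/y − (1/5)| = 2·|10 − y|/(10·|y|) = 2|y − 10|/(10|y|).
Restrict δ ≤ 5. Then |y − 10| < 5 gives |y| > 5, so 10|y| > 50.
Then |2/y − (1/5)| < 2|y − 10|/50, which is < ε when |y − 10| < 25ε.
Take δ = min(5, 25ε). Then 0 < |y − 10| < δ gives both |y − 10| < 5 and |y − 10| < 25ε, so |2/y − (1/5)| < ε.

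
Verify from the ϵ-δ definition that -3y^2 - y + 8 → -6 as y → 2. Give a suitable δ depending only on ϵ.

δ = min(1, ϵ/16)

Let ϵ > 0. We want δ > 0 such that 0 < |y − 2| < δ implies |(-3y^2 - y + 8) + 6| < ϵ.
(-3y^2 - y + 8) + 6 = -3y^2 - y + 14 = (y − 2)(-3y - 7).
So |(-3y^2 - y + 8) + 6| = |y − 2|·|-3y - 7|.
Require δ ≤ 1. Then |y − 2| < 1 gives |y| < 3, and by the triangle inequality |-3y - 7| ≤ 3·3 + 7 = 16.
Hence |(-3y^2 - y + 8) + 6| ≤ 16|y − 2| < ϵ provided |y − 2| < ϵ/16.
Choosing δ = min(1, ϵ/16) ensures both conditions, hence |(-3y^2 - y + 8) + 6| < ϵ.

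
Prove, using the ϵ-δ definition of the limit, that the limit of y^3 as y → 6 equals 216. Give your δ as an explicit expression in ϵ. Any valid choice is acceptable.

δ = min(2, ϵ/148)

Let ϵ > 0 be given. We seek δ > 0 with 0 < |y − 6| < δ ⇒ |y^3 − 216| < ϵ.
Factor: y^3 − 216 = (y − 6)(y^2 + 6y + 36), so |y^3 − 216| = |y − 6|·|y^2 + 6y + 36|.
Impose δ ≤ 2 so that |y| < 8; then |y^2 + 6y + 36| ≤ 148.
Hence |y^3 − 216| ≤ 148|y − 6|, which is < ϵ once |y − 6| < ϵ/148.
Take δ = min(2, ϵ/148). If 0 < |y − 6| < δ then both bounds hold and |y^3 − 216| ≤ 148|y − 6| < 148·(ϵ/148) = ϵ.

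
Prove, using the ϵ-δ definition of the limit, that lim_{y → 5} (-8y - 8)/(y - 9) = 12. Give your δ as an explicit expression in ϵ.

Suppose ϵ > 0. We want δ > 0 with 0 < |y − 5| < δ ⇒ |(-8y - 8)/(y - 9) − 12| < ϵ.
Combining over a common denominator, (-8y - 8)/(y - 9) − 12 = [(-8y - 8)·(-4) − (-48)·(y - 9)] / [(-4)·(y - 9)] = 80(y − 5) / ((-4)(y - 9)).
So |(-8y - 8)/(y - 9) − 12| = 80|y − 5| / (4·|y − 9|).
Restrict δ ≤ 2. Then |y − 5| < 2 gives |y − 9| = |(y − 5) + (-4)| ≥ 4 − 2 = 2.
Hence |(-8y - 8)/(y - 9) − 12| < 80|y − 5|/(4·2) = 10|y − 5|, which is < ϵ once |y − 5| < (1/10)ϵ.
Take δ = min(2, (1/10)ϵ). Then 0 < |y − 5| < δ forces both bounds, so |(-8y - 8)/(y - 9) − 12| < ϵ.

δ = min(2, (1/10)ϵ)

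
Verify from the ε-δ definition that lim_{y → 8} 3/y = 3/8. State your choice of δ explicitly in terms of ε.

Let ε > 0 be given. We seek δ > 0 such that 0 < |y − 8| < δ implies |3/y − (3/8)| < ε.
|3/y − (3/8)| = 3·|8 − y|/(8·|y|) = 3|y − 8|/(8|y|).
Restrict δ ≤ 4. Then |y − 8| < 4 gives |y| > 4, so 8|y| > 32.
Then |3/y − (3/8)| < 3|y − 8|/32, which is < ε when |y − 8| < (32/3)ε.
Take δ = min(4, (32/3)ε). Then 0 < |y − 8| < δ gives both |y − 8| < 4 and |y − 8| < (32/3)ε, so |3/y − (3/8)| < ε.

δ = min(4, (32/3)ε)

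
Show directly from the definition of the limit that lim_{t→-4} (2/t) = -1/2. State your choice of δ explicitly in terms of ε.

Let ε > 0. We seek δ > 0 such that 0 < |t + 4| < δ implies |2/t + 1/2| < ε.
|2/t + 1/2| = 2·|-4 − t|/(4·|t|) = 2|t + 4|/(4|t|).
Require δ ≤ 2 so that |t| > 4 − 2 = 2, hence 4|t| > 8.
Then |2/t + 1/2| < 2|t + 4|/8, which is < ε when |t + 4| < 4ε.
Take δ = min(2, 4ε). Then 0 < |t + 4| < δ gives both |t + 4| < 2 and |t + 4| < 4ε, so |2/t + 1/2| < ε.

δ = min(2, 4ε)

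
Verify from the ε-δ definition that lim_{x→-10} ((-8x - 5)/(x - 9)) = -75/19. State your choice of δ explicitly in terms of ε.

Let ε > 0 be given. We want δ > 0 with 0 < |x + 10| < δ ⇒ |(-8x - 5)/(x - 9) + 75/19| < ε.
Combining over a common denominator, (-8x - 5)/(x - 9) + 75/19 = [(-8x - 5)·(-19) − 75·(x - 9)] / [(-19)·(x - 9)] = 77(x + 10) / ((-19)(x - 9)).
So |(-8x - 5)/(x - 9) + 75/19| = 77|x + 10| / (19·|x − 9|).
Restrict δ ≤ 19/2. Then |x + 10| < 19/2 gives |x − 9| = |(x + 10) + (-19)| ≥ 19 − 19/2 = 19/2.
Hence |(-8x - 5)/(x - 9) + 75/19| < 77|x + 10|/(19·(19/2)) = (154/361)|x + 10|, which is < ε once |x + 10| < (361/154)ε.
Take δ = min(19/2, (361/154)ε). Then 0 < |x + 10| < δ forces both bounds, so |(-8x - 5)/(x - 9) + 75/19| < ε.

δ = min(19/2, (361/154)ε)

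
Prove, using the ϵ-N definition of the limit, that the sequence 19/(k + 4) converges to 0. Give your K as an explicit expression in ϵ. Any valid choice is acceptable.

Suppose ϵ > 0. For k ≥ 1, |19/(k + 4) − 0| = 19/(k + 4) ≤ 19/k.
We need 19/k < ϵ, i.e. k > 19/ϵ.
Take K = 19/ϵ. If k > K then |19/(k + 4)| ≤ 19/k < ϵ.

K = 19/ϵ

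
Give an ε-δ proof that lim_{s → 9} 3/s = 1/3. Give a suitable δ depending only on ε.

Let ε > 0 be given. We seek δ > 0 such that 0 < |s − 9| < δ implies |3/s − (1/3)| < ε.
|3/s − (1/3)| = 3·|9 − s|/(9·|s|) = 3|s − 9|/(9|s|).
Require δ ≤ 9/2 so that |s| > 9 − 9/2 = 9/2, hence 9|s| > 81/2.
Then |3/s − (1/3)| < 3|s − 9|/(81/2), which is < ε when |s − 9| < (27/2)ε.
Take δ = min(9/2, (27/2)ε). Then 0 < |s − 9| < δ gives both |s − 9| < 9/2 and |s − 9| < (27/2)ε, so |3/s − (1/3)| < ε.

δ = min(9/2, (27/2)ε)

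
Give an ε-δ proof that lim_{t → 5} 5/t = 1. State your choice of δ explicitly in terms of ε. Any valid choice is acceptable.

Let ε > 0. We seek δ > 0 such that 0 < |t − 5| < δ implies |5/t − 1| < ε.
|5/t − 1| = 5·|5 − t|/(5·|t|) = 5|t − 5|/(5|t|).
Restrict δ ≤ 5/2. Then |t − 5| < 5/2 gives |t| > 5/2, so 5|t| > 25/2.
Then |5/t − 1| < 5|t − 5|/(25/2), which is < ε when |t − 5| < (5/2)ε.
Take δ = min(5/2, (5/2)ε). Then 0 < |t − 5| < δ gives both |t − 5| < 5/2 and |t − 5| < (5/2)ε, so |5/t − 1| < ε.

δ = min(5/2, (5/2)ε)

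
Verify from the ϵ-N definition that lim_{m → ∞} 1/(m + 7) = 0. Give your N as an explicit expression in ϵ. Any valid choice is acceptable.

Let ϵ > 0. For m ≥ 1, |1/(m + 7) − 0| = 1/(m + 7) ≤ 1/m.
We need 1/m < ϵ, i.e. m > 1/ϵ.
Take N = 1/ϵ. If m > N then |1/(m + 7)| ≤ 1/m < ϵ.

N = 1/ϵ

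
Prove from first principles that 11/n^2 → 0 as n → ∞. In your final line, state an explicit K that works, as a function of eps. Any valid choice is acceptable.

K = (11/eps)^{1/2}

Fix eps > 0. For n ≥ 1, |11/n^2 − 0| = 11/n^2.
11/n^2 < eps ⇔ n^2 > 11/eps ⇔ n > (11/eps)^{1/2}.
Take K = (11/eps)^{1/2}. Then n > K implies 11/n^2 < eps.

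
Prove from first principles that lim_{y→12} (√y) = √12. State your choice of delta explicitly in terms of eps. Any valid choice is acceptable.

delta = min(12, √12·eps)

Fix eps > 0. We want delta > 0 such that 0 < |y − 12| < delta implies |√y − √12| < eps.
Multiplying by the conjugate, |√y − √12| = |y − 12|/(√y + √12).
Restrict delta ≤ 12 so that |y − 12| < 12 forces y > 0, and then √y + √12 > √12.
Hence |√y − √12| < |y − 12|/√12, which is < eps once |y − 12| < √12·eps.
Take delta = min(12, √12·eps). If 0 < |y − 12| < delta then y > 0 and |√y − √12| < |y − 12|/√12 < eps.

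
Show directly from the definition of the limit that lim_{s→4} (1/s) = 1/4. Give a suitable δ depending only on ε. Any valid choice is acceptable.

Suppose ε > 0. We seek δ > 0 such that 0 < |s − 4| < δ implies |1/s − (1/4)| < ε.
|1/s − (1/4)| = |4 − s|/(4·|s|) = |s − 4|/(4|s|).
Require δ ≤ 2 so that |s| > 4 − 2 = 2, hence 4|s| > 8.
Then |1/s − (1/4)| < |s − 4|/8, which is < ε when |s − 4| < 8ε.
Take δ = min(2, 8ε). Then 0 < |s − 4| < δ gives both |s − 4| < 2 and |s − 4| < 8ε, so |1/s − (1/4)| < ε.

δ = min(2, 8ε)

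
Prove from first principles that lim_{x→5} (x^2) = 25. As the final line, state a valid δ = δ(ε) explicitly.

Let ε > 0 be given. We seek δ > 0 with 0 < |x − 5| < δ ⇒ |x^2 − 25| < ε.
Factor: x^2 − 25 = (x − 5)(x + 5), so |x^2 − 25| = |x − 5|·|x + 5|.
Impose δ ≤ 2 so that |x| < 7; then |x + 5| ≤ 12.
Hence |x^2 − 25| ≤ 12|x − 5|, which is < ε once |x − 5| < ε/12.
Take δ = min(2, ε/12). If 0 < |x − 5| < δ then both bounds hold and |x^2 − 25| ≤ 12|x − 5| < 12·(ε/12) = ε.

δ = min(2, ε/12)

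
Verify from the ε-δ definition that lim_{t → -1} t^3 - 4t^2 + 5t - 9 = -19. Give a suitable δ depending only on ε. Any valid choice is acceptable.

Suppose ε > 0. We want δ > 0 such that 0 < |t + 1| < δ implies |(t^3 - 4t^2 + 5t - 9) + 19| < ε.
(t^3 - 4t^2 + 5t - 9) + 19 = t^3 - 4t^2 + 5t + 10 = (t + 1)(t^2 - 5t + 10).
So |(t^3 - 4t^2 + 5t - 9) + 19| = |t + 1|·|t^2 - 5t + 10|.
Require δ ≤ 2. Then |t + 1| < 2 gives |t| < 3, and by the triangle inequality |t^2 - 5t + 10| ≤ 3^2 + 5·3 + 10 = 34.
Hence |(t^3 - 4t^2 + 5t - 9) + 19| ≤ 34|t + 1| < ε provided |t + 1| < ε/34.
Take δ = min(2, ε/34). Then 0 < |t + 1| < δ gives both |t + 1| < 2 and |t + 1| < ε/34, so |(t^3 - 4t^2 + 5t - 9) + 19| < ε.

δ = min(2, ε/34)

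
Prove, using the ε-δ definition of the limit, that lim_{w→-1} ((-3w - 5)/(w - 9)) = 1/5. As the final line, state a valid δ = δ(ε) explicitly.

Suppose ε > 0. We want δ > 0 with 0 < |w + 1| < δ ⇒ |(-3w - 5)/(w - 9) − (1/5)| < ε.
Combining over a common denominator, (-3w - 5)/(w - 9) − (1/5) = [(-3w - 5)·(-10) − (-2)·(w - 9)] / [(-10)·(w - 9)] = 32(w + 1) / ((-10)(w - 9)).
So |(-3w - 5)/(w - 9) − (1/5)| = 32|w + 1| / (10·|w − 9|).
Require δ ≤ 5, so |w − 9| ≥ |-10| − |w + 1| > 10 − 5 = 5.
Hence |(-3w - 5)/(w - 9) − (1/5)| < 32|w + 1|/(10·5) = (16/25)|w + 1|, which is < ε once |w + 1| < (25/16)ε.
Take δ = min(5, (25/16)ε). Then 0 < |w + 1| < δ forces both bounds, so |(-3w - 5)/(w - 9) − (1/5)| < ε.

δ = min(5, (25/16)ε)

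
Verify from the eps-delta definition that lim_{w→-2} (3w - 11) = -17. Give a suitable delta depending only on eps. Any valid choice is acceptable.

delta = eps/3

Let eps > 0. We need delta > 0 so that 0 < |w + 2| < delta implies |(3w - 11) + 17| < eps.
Since (3w - 11) + 17 = 3(w + 2), we have |(3w - 11) + 17| = 3|w + 2|.
So 3|w + 2| < eps exactly when |w + 2| < eps/3.
Take delta = eps/3. If 0 < |w + 2| < delta then |(3w - 11) + 17| = 3|w + 2| < 3·(eps/3) = eps.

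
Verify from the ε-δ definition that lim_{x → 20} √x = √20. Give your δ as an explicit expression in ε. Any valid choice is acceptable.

δ = min(20, √20·ε)

Let ε > 0. We want δ > 0 such that 0 < |x − 20| < δ implies |√x − √20| < ε.
Multiplying by the conjugate, |√x − √20| = |x − 20|/(√x + √20).
Restrict δ ≤ 20 so that |x − 20| < 20 forces x > 0, and then √x + √20 > √20.
Hence |√x − √20| < |x − 20|/√20, which is < ε once |x − 20| < √20·ε.
Take δ = min(20, √20·ε). If 0 < |x − 20| < δ then x > 0 and |√x − √20| < |x − 20|/√20 < ε.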